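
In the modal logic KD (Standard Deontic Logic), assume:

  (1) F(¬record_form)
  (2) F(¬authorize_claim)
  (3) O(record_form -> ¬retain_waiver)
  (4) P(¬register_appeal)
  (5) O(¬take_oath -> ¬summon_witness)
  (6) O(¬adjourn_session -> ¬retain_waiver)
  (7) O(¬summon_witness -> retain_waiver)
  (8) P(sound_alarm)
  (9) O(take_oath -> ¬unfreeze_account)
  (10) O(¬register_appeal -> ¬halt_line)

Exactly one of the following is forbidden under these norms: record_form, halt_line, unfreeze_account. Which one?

F(¬record_form) at premise 1 means O(record_form).
Applying K to premise 3 (O(record_form -> ¬retain_waiver)) and O(record_form) yields O(¬retain_waiver).
Premise 7 is O(¬summon_witness -> retain_waiver); contrapositively O(¬retain_waiver -> summon_witness). Since O(¬retain_waiver) holds, K gives O(summon_witness).
Premise 5 is O(¬take_oath -> ¬summon_witness); contrapositively O(summon_witness -> take_oath). Since O(summon_witness) holds, K gives O(take_oath).
Applying K to premise 9 (O(take_oath -> ¬unfreeze_account)) and O(take_oath) yields O(¬unfreeze_account).
So O(¬unfreeze_account) holds, i.e. unfreeze_account is forbidden. None of the other listed options is forbidden under the premises.

unfreeze_account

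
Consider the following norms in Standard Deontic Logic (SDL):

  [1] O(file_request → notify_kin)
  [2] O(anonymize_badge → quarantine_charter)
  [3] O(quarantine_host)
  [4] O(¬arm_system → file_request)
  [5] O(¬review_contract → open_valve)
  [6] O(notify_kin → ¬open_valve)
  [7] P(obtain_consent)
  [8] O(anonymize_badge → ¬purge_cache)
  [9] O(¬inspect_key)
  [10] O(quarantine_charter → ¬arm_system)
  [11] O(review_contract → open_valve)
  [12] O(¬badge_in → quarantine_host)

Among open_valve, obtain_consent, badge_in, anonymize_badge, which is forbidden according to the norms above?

anonymize_badge

Premises 11 and 5 are O(review_contract → open_valve) and O(¬review_contract → open_valve); every ideal world satisfies review_contract or ¬review_contract, so in either case open_valve holds — hence O(open_valve).
Premise 6 is O(notify_kin → ¬open_valve); contrapositively O(open_valve → ¬notify_kin). Since O(open_valve) holds, K gives O(¬notify_kin).
The contrapositive of premise 1 (O(file_request → notify_kin)) is O(¬notify_kin → ¬file_request), and O(¬notify_kin) is already established, so O(¬file_request).
The contrapositive of premise 4 (O(¬arm_system → file_request)) is O(¬file_request → arm_system), and O(¬file_request) is already established, so O(arm_system).
The contrapositive of premise 10 (O(quarantine_charter → ¬arm_system)) is O(arm_system → ¬quarantine_charter), and O(arm_system) is already established, so O(¬quarantine_charter).
Premise 2, O(anonymize_badge → quarantine_charter), contraposes to O(¬quarantine_charter → ¬anonymize_badge); with O(¬quarantine_charter) we get O(¬anonymize_badge).
So O(¬anonymize_badge) holds, i.e. anonymize_badge is forbidden. None of the other listed options is forbidden under the premises.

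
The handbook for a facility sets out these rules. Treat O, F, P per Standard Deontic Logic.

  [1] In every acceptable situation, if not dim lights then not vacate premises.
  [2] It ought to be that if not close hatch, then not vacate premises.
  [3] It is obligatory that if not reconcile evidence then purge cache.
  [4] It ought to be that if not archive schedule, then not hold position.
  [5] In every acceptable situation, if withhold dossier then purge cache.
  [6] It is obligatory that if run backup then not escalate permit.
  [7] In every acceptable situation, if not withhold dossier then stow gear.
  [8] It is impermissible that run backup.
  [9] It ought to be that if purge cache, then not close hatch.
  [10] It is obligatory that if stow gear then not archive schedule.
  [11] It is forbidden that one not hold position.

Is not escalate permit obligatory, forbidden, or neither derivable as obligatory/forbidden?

Neither

Premise 6 is O(run_backup → ¬escalate_permit), but O(run_backup) is not derivable from the premises, so it does not yield O(¬escalate_permit).
No premise or chain of K-axiom applications forces O(¬escalate_permit), and none forces O(escalate_permit). So ¬escalate_permit is neither obligatory nor forbidden under these norms.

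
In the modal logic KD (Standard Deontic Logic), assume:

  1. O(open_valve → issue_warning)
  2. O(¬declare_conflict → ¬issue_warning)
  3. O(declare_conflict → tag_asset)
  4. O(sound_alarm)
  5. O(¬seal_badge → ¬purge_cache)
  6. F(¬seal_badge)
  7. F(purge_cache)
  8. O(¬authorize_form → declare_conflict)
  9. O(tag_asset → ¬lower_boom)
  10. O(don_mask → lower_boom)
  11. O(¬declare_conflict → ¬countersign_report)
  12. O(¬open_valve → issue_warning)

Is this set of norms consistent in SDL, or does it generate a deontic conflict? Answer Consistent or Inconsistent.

Premise 5 is O(¬seal_badge → ¬purge_cache); even if O(¬purge_cache) held, inferring O(¬seal_badge) would be affirming the consequent — invalid.
So O(¬seal_badge) is not derivable, and the apparent clash with O(seal_badge) does not arise.
A world satisfying every obligation exists (e.g. authorize_form=false, countersign_report=false, declare_conflict=true, don_mask=false, issue_warning=true, lower_boom=false, open_valve=false, purge_cache=false, seal_badge=true, sound_alarm=true, tag_asset=true); no atom is both obligatory and forbidden, so the set is consistent.

Consistent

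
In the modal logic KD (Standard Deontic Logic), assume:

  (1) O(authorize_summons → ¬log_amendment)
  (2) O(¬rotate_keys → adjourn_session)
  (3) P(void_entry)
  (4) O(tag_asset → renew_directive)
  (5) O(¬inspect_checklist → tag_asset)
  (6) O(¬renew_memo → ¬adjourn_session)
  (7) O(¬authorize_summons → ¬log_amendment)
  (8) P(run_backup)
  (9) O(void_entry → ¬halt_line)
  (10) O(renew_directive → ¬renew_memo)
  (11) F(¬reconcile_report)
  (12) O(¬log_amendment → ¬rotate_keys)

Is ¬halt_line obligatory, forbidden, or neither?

Neither

Premise 9 is O(void_entry → ¬halt_line), but O(void_entry) is not derivable from the premises (the permission P(void_entry) asserts only ¬O(¬void_entry), not O(void_entry)), so it does not yield O(¬halt_line).
No premise or chain of K-axiom applications forces O(¬halt_line), and none forces O(halt_line). So ¬halt_line is neither obligatory nor forbidden under these norms.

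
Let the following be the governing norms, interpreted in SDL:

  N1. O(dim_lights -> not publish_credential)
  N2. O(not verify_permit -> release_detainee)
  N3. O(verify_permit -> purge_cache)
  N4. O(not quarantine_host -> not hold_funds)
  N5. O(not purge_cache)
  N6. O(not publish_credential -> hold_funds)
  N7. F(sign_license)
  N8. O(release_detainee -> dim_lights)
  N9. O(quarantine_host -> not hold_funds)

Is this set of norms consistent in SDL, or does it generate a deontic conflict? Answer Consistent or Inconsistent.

Inconsistent

By case analysis on quarantine_host: premise 9 gives O(quarantine_host -> not hold_funds) and premise 4 gives O(not quarantine_host -> not hold_funds), so O(not hold_funds) either way.
Premise 6, O(not publish_credential -> hold_funds), contraposes to O(not hold_funds -> publish_credential); with O(not hold_funds) we get O(publish_credential).
Premise 1, O(dim_lights -> not publish_credential), contraposes to O(publish_credential -> not dim_lights); with O(publish_credential) we get O(not dim_lights).
Premise 8, O(release_detainee -> dim_lights), contraposes to O(not dim_lights -> not release_detainee); with O(not dim_lights) we get O(not release_detainee).
Premise 2 is O(not verify_permit -> release_detainee); contrapositively O(not release_detainee -> verify_permit). Since O(not release_detainee) holds, K gives O(verify_permit).
From O(verify_permit) and premise 3, O(verify_permit -> purge_cache), we obtain O(purge_cache).
But premise 5 directly asserts O(not purge_cache).
We now have both O(purge_cache) and O(not purge_cache) — purge_cache is simultaneously obligatory and forbidden, violating the D-axiom.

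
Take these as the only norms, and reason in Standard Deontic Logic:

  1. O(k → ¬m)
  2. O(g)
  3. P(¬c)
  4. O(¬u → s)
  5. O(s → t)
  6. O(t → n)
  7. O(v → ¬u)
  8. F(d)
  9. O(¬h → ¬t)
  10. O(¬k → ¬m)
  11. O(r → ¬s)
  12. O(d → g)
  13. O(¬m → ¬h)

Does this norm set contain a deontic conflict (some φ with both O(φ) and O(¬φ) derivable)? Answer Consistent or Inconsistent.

Consistent

Premise 12 is O(d → g); even if O(g) held, inferring O(d) would be affirming the consequent — invalid.
So O(d) is not derivable, and the apparent clash with O(¬d) does not arise.
A world satisfying every obligation exists (e.g. c=false, d=false, g=true, h=false, k=false, m=false, n=false, r=false, s=false, t=false, u=true, v=false); no atom is both obligatory and forbidden, so the set is consistent.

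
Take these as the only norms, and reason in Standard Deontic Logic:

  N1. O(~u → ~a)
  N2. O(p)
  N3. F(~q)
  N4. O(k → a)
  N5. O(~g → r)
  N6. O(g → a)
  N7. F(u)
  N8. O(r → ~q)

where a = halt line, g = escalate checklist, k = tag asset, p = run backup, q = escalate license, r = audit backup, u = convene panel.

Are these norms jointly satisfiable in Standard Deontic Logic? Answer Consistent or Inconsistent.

Premise 3 is F(~q), i.e. O(q).
The contrapositive of premise 8 (O(r → ~q)) is O(q → ~r), and O(q) is already established, so O(~r).
Premise 5, O(~g → r), contraposes to O(~r → g); with O(~r) we get O(g).
Premise 6 is O(g → a); since O(g), deontic closure gives O(a).
The contrapositive of premise 1 (O(~u → ~a)) is O(a → u), and O(a) is already established, so O(u).
Yet premise 7 is F(u), i.e. O(~u).
We now have both O(u) and O(~u) — u is simultaneously obligatory and forbidden, violating the D-axiom.

Inconsistent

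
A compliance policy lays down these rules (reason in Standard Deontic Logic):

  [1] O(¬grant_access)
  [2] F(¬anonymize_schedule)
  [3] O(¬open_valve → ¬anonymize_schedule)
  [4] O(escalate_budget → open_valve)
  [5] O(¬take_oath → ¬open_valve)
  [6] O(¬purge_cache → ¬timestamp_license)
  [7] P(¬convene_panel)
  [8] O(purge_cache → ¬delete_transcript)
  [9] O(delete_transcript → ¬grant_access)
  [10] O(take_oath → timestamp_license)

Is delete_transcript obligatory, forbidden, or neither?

Forbidden

F(¬anonymize_schedule) at premise 2 means O(anonymize_schedule).
The contrapositive of premise 3 (O(¬open_valve → ¬anonymize_schedule)) is O(anonymize_schedule → open_valve), and O(anonymize_schedule) is already established, so O(open_valve).
The contrapositive of premise 5 (O(¬take_oath → ¬open_valve)) is O(open_valve → take_oath), and O(open_valve) is already established, so O(take_oath).
Applying K to premise 10 (O(take_oath → timestamp_license)) and O(take_oath) yields O(timestamp_license).
The contrapositive of premise 6 (O(¬purge_cache → ¬timestamp_license)) is O(timestamp_license → purge_cache), and O(timestamp_license) is already established, so O(purge_cache).
Premise 8 is O(purge_cache → ¬delete_transcript); since O(purge_cache), deontic closure gives O(¬delete_transcript).
Premises 1, 4, 7, 9 do not contribute to this derivation.
Thus O(¬delete_transcript), which is F(delete_transcript): delete_transcript is forbidden.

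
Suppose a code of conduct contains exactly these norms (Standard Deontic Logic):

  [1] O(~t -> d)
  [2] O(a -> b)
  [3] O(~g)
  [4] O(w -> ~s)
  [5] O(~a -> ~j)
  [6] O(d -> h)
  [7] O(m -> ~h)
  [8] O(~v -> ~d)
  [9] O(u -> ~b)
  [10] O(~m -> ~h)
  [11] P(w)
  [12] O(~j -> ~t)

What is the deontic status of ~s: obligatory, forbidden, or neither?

Premise 4 is O(w -> ~s), but O(w) is not derivable from the premises (the permission P(w) asserts only ~O(~w), not O(w)), so it does not yield O(~s).
No premise or chain of K-axiom applications forces O(~s), and none forces O(s). So ~s is neither obligatory nor forbidden under these norms.

Neither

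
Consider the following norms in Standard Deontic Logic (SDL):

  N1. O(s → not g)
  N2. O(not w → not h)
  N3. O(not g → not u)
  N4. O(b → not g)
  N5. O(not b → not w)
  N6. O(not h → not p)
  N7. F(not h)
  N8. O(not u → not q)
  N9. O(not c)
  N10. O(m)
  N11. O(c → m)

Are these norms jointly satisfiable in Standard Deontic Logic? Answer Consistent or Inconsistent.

Premise 11 is O(c → m); even if O(m) held, inferring O(c) would be affirming the consequent — invalid.
So O(c) is not derivable, and the apparent clash with O(not c) does not arise.
A world satisfying every obligation exists (e.g. b=true, c=false, g=false, h=true, m=true, p=false, q=false, s=false, u=false, w=true); no atom is both obligatory and forbidden, so the set is consistent.

Consistent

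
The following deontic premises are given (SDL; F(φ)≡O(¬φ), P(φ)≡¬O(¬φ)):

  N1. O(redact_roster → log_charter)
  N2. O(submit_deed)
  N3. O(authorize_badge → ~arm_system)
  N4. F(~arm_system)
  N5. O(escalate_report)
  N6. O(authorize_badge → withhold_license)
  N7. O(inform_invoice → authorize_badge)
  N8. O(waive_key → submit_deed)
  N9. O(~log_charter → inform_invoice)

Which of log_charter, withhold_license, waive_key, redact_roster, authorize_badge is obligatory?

F(~arm_system) at premise 4 means O(arm_system).
Premise 3, O(authorize_badge → ~arm_system), contraposes to O(arm_system → ~authorize_badge); with O(arm_system) we get O(~authorize_badge).
Premise 7, O(inform_invoice → authorize_badge), contraposes to O(~authorize_badge → ~inform_invoice); with O(~authorize_badge) we get O(~inform_invoice).
Premise 9 is O(~log_charter → inform_invoice); contrapositively O(~inform_invoice → log_charter). Since O(~inform_invoice) holds, K gives O(log_charter).
So O(log_charter) holds — log_charter is obligatory. None of the other listed options is made obligatory by any chain of premises.

log_charter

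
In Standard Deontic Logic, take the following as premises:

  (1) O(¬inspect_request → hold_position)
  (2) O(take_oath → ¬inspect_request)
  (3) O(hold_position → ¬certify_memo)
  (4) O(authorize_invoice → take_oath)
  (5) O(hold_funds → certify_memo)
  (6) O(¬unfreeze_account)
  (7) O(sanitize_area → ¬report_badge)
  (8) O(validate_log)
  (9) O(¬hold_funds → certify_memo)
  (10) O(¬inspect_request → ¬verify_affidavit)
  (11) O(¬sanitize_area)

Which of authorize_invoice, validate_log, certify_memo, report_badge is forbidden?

By case analysis on ¬hold_funds: premise 9 gives O(¬hold_funds → certify_memo) and premise 5 gives O(hold_funds → certify_memo), so O(certify_memo) either way.
The contrapositive of premise 3 (O(hold_position → ¬certify_memo)) is O(certify_memo → ¬hold_position), and O(certify_memo) is already established, so O(¬hold_position).
Premise 1, O(¬inspect_request → hold_position), contraposes to O(¬hold_position → inspect_request); with O(¬hold_position) we get O(inspect_request).
Premise 2 is O(take_oath → ¬inspect_request); contrapositively O(inspect_request → ¬take_oath). Since O(inspect_request) holds, K gives O(¬take_oath).
The contrapositive of premise 4 (O(authorize_invoice → take_oath)) is O(¬take_oath → ¬authorize_invoice), and O(¬take_oath) is already established, so O(¬authorize_invoice).
So O(¬authorize_invoice) holds, i.e. authorize_invoice is forbidden. None of the other listed options is forbidden under the premises.

authorize_invoice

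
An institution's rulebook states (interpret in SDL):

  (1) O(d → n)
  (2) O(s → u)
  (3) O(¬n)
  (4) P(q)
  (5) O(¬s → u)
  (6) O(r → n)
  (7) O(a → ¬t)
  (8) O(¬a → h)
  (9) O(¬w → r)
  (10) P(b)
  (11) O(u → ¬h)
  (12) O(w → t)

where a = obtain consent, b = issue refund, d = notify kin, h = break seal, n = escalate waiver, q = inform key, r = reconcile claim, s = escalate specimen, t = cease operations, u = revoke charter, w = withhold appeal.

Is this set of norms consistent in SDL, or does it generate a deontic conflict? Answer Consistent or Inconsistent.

Inconsistent

By case analysis on s: premise 2 gives O(s → u) and premise 5 gives O(¬s → u), so O(u) either way.
With premise 11, O(u → ¬h), the K-axiom yields O(¬h).
The contrapositive of premise 8 (O(¬a → h)) is O(¬h → a), and O(¬h) is already established, so O(a).
From O(a) and premise 7, O(a → ¬t), we obtain O(¬t).
Premise 12 is O(w → t); contrapositively O(¬t → ¬w). Since O(¬t) holds, K gives O(¬w).
Applying K to premise 9 (O(¬w → r)) and O(¬w) yields O(r).
Premise 6 is O(r → n); since O(r), deontic closure gives O(n).
However, premise 3 gives O(¬n).
We now have both O(n) and O(¬n) — n is simultaneously obligatory and forbidden, violating the D-axiom.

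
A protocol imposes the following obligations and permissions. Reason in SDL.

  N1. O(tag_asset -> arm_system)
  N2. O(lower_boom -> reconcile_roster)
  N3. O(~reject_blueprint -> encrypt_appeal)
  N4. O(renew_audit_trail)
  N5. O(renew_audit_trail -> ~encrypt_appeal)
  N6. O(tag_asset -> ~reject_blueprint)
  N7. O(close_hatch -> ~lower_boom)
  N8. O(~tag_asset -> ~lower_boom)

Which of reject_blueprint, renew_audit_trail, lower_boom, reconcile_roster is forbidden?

lower_boom

Premise 4 gives O(renew_audit_trail).
Premise 5 is O(renew_audit_trail -> ~encrypt_appeal); since O(renew_audit_trail), deontic closure gives O(~encrypt_appeal).
The contrapositive of premise 3 (O(~reject_blueprint -> encrypt_appeal)) is O(~encrypt_appeal -> reject_blueprint), and O(~encrypt_appeal) is already established, so O(reject_blueprint).
The contrapositive of premise 6 (O(tag_asset -> ~reject_blueprint)) is O(reject_blueprint -> ~tag_asset), and O(reject_blueprint) is already established, so O(~tag_asset).
Premise 8 is O(~tag_asset -> ~lower_boom); since O(~tag_asset), deontic closure gives O(~lower_boom).
So O(~lower_boom) holds, i.e. lower_boom is forbidden. None of the other listed options is forbidden under the premises.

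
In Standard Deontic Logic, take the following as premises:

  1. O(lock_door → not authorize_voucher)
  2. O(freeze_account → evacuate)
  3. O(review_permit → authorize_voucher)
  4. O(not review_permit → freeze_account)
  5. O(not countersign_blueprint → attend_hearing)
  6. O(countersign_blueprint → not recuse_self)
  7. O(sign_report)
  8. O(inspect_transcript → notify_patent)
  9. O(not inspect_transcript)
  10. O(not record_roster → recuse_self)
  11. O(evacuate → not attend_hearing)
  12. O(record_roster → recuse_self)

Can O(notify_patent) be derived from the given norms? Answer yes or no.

No

Premise 8 is O(inspect_transcript → notify_patent), but O(inspect_transcript) is not derivable from the premises, so it does not yield O(notify_patent).
No other premise forces O(notify_patent). An ideal world satisfying every premise can still have notify_patent false, so O(notify_patent) is not derivable.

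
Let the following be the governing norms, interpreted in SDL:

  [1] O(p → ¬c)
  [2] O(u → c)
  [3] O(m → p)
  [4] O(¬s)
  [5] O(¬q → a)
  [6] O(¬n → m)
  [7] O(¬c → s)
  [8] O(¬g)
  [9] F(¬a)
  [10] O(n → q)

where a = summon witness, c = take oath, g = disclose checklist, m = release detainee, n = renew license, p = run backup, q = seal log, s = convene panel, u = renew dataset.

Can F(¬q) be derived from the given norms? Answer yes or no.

From premise 4 we have O(¬s).
Premise 7 is O(¬c → s); contrapositively O(¬s → c). Since O(¬s) holds, K gives O(c).
Premise 1, O(p → ¬c), contraposes to O(c → ¬p); with O(c) we get O(¬p).
Premise 3, O(m → p), contraposes to O(¬p → ¬m); with O(¬p) we get O(¬m).
The contrapositive of premise 6 (O(¬n → m)) is O(¬m → n), and O(¬m) is already established, so O(n).
With premise 10, O(n → q), the K-axiom yields O(q).
Premises 2, 5, 8, 9 do not contribute to this derivation.
So O(q) holds, i.e. F(¬q). The claim follows.

Yes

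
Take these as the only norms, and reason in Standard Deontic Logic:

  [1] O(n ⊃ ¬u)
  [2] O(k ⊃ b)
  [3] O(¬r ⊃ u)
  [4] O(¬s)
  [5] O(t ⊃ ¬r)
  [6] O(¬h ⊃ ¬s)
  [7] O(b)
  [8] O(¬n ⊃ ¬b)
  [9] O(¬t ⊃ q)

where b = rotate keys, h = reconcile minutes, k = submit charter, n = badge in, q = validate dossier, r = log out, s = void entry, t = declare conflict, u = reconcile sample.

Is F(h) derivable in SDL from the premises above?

No

Premise 6 is O(¬h ⊃ ¬s); even if O(¬s) held, inferring O(¬h) would be affirming the consequent — invalid.
No other premise forces O(¬h). An ideal world satisfying every premise can still have h true, so F(h) is not derivable.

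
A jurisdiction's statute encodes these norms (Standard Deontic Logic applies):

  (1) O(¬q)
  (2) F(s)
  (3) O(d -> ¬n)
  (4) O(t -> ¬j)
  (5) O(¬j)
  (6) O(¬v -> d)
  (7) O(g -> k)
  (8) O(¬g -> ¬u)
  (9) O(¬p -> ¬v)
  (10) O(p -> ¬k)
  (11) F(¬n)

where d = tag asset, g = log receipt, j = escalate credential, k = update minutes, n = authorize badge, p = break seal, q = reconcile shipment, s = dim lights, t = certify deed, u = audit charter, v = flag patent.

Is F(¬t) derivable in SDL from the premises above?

Premise 4 is O(t -> ¬j); even if O(¬j) held, inferring O(t) would be affirming the consequent — invalid.
No other premise forces O(t). An ideal world satisfying every premise can still have ¬t true, so F(¬t) is not derivable.

No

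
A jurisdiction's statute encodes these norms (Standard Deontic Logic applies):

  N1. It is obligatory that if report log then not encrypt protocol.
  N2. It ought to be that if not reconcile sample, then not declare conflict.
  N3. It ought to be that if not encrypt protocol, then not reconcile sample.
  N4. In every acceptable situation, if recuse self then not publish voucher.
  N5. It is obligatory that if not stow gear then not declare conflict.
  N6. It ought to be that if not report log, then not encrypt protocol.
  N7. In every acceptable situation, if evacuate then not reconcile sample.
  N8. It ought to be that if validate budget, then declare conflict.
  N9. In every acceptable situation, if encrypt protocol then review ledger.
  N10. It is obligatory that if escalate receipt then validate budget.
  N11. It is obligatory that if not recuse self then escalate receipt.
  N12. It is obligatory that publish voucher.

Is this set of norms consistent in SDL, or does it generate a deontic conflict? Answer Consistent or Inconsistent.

Inconsistent

Premises 1 and 6 cover both cases: O(report_log → ¬encrypt_protocol) and O(¬report_log → ¬encrypt_protocol). Since report_log ∨ ¬report_log is a tautology, O(¬encrypt_protocol) follows.
Premise 3 is O(¬encrypt_protocol → ¬reconcile_sample); since O(¬encrypt_protocol), deontic closure gives O(¬reconcile_sample).
Premise 2 is O(¬reconcile_sample → ¬declare_conflict); since O(¬reconcile_sample), deontic closure gives O(¬declare_conflict).
The contrapositive of premise 8 (O(validate_budget → declare_conflict)) is O(¬declare_conflict → ¬validate_budget), and O(¬declare_conflict) is already established, so O(¬validate_budget).
Premise 10, O(escalate_receipt → validate_budget), contraposes to O(¬validate_budget → ¬escalate_receipt); with O(¬validate_budget) we get O(¬escalate_receipt).
Premise 11, O(¬recuse_self → escalate_receipt), contraposes to O(¬escalate_receipt → recuse_self); with O(¬escalate_receipt) we get O(recuse_self).
Applying K to premise 4 (O(recuse_self → ¬publish_voucher)) and O(recuse_self) yields O(¬publish_voucher).
Yet premise 12 states O(publish_voucher).
We now have both O(¬publish_voucher) and O(publish_voucher) — publish_voucher is simultaneously obligatory and forbidden, violating the D-axiom.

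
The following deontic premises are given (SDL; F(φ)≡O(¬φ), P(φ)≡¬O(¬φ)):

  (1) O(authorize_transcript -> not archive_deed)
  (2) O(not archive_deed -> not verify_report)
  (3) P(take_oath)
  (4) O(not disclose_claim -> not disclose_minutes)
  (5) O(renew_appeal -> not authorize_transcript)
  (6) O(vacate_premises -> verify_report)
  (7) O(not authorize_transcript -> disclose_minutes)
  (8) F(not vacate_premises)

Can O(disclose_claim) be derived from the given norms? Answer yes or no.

Yes

Premise 8, F(not vacate_premises), is equivalent to O(vacate_premises).
Premise 6 is O(vacate_premises -> verify_report); since O(vacate_premises), deontic closure gives O(verify_report).
The contrapositive of premise 2 (O(not archive_deed -> not verify_report)) is O(verify_report -> archive_deed), and O(verify_report) is already established, so O(archive_deed).
Premise 1, O(authorize_transcript -> not archive_deed), contraposes to O(archive_deed -> not authorize_transcript); with O(archive_deed) we get O(not authorize_transcript).
From O(not authorize_transcript) and premise 7, O(not authorize_transcript -> disclose_minutes), we obtain O(disclose_minutes).
The contrapositive of premise 4 (O(not disclose_claim -> not disclose_minutes)) is O(disclose_minutes -> disclose_claim), and O(disclose_minutes) is already established, so O(disclose_claim).
Premises 3, 5 do not contribute to this derivation.
So O(disclose_claim) follows.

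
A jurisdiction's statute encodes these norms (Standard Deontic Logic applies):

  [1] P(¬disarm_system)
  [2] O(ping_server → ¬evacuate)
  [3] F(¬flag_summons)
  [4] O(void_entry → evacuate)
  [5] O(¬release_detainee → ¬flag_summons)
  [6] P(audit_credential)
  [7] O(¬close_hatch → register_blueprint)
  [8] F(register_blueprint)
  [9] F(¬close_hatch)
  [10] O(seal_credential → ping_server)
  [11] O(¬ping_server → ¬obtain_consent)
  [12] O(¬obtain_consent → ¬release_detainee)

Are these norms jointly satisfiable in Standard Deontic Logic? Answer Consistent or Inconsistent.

Premise 7 is O(¬close_hatch → register_blueprint), but O(¬close_hatch) is not derivable from the premises, so it does not yield O(register_blueprint).
So O(register_blueprint) is not derivable, and the apparent clash with O(¬register_blueprint) does not arise.
A world satisfying every obligation exists (e.g. audit_credential=false, close_hatch=true, disarm_system=false, evacuate=false, flag_summons=true, obtain_consent=true, ping_server=true, register_blueprint=false, release_detainee=true, seal_credential=false, void_entry=false); no atom is both obligatory and forbidden, so the set is consistent.

Consistent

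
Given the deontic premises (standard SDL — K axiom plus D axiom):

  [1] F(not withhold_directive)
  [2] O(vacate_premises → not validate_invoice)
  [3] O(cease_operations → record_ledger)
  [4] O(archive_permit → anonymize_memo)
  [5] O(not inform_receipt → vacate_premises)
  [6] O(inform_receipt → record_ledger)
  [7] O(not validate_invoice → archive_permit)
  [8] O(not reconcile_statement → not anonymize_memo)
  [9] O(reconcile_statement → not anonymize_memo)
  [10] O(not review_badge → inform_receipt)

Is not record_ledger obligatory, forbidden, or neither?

By case analysis on not reconcile_statement: premise 8 gives O(not reconcile_statement → not anonymize_memo) and premise 9 gives O(reconcile_statement → not anonymize_memo), so O(not anonymize_memo) either way.
Premise 4, O(archive_permit → anonymize_memo), contraposes to O(not anonymize_memo → not archive_permit); with O(not anonymize_memo) we get O(not archive_permit).
Premise 7 is O(not validate_invoice → archive_permit); contrapositively O(not archive_permit → validate_invoice). Since O(not archive_permit) holds, K gives O(validate_invoice).
Premise 2, O(vacate_premises → not validate_invoice), contraposes to O(validate_invoice → not vacate_premises); with O(validate_invoice) we get O(not vacate_premises).
Premise 5 is O(not inform_receipt → vacate_premises); contrapositively O(not vacate_premises → inform_receipt). Since O(not vacate_premises) holds, K gives O(inform_receipt).
Premise 6 is O(inform_receipt → record_ledger); since O(inform_receipt), deontic closure gives O(record_ledger).
Premises 1, 3, 10 do not contribute to this derivation.
Thus O(record_ledger), which is F(not record_ledger): not record_ledger is forbidden.

Forbidden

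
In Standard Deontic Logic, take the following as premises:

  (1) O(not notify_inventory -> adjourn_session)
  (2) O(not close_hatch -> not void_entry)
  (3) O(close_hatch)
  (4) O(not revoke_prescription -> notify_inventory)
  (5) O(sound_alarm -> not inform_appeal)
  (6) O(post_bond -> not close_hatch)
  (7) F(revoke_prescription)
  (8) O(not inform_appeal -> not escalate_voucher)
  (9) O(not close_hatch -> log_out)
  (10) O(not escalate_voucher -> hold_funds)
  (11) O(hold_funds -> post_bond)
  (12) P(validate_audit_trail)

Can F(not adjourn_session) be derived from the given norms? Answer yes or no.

Premise 1 is O(not notify_inventory -> adjourn_session), but O(not notify_inventory) is not derivable from the premises, so it does not yield O(adjourn_session).
No other premise forces O(adjourn_session). An ideal world satisfying every premise can still have not adjourn_session true, so F(not adjourn_session) is not derivable.

No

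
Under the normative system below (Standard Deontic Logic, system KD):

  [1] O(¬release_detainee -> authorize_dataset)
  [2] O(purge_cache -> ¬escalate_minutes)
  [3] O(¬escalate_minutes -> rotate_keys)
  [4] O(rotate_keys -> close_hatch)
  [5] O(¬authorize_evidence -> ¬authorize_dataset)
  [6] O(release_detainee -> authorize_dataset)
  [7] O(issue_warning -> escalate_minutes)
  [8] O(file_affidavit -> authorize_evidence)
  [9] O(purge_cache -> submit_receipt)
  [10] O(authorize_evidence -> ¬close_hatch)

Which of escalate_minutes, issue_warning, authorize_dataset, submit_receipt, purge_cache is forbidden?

Premises 6 and 1 cover both cases: O(release_detainee -> authorize_dataset) and O(¬release_detainee -> authorize_dataset). Since release_detainee ∨ ¬release_detainee is a tautology, O(authorize_dataset) follows.
The contrapositive of premise 5 (O(¬authorize_evidence -> ¬authorize_dataset)) is O(authorize_dataset -> authorize_evidence), and O(authorize_dataset) is already established, so O(authorize_evidence).
Applying K to premise 10 (O(authorize_evidence -> ¬close_hatch)) and O(authorize_evidence) yields O(¬close_hatch).
Premise 4 is O(rotate_keys -> close_hatch); contrapositively O(¬close_hatch -> ¬rotate_keys). Since O(¬close_hatch) holds, K gives O(¬rotate_keys).
Premise 3, O(¬escalate_minutes -> rotate_keys), contraposes to O(¬rotate_keys -> escalate_minutes); with O(¬rotate_keys) we get O(escalate_minutes).
Premise 2, O(purge_cache -> ¬escalate_minutes), contraposes to O(escalate_minutes -> ¬purge_cache); with O(escalate_minutes) we get O(¬purge_cache).
So O(¬purge_cache) holds, i.e. purge_cache is forbidden. None of the other listed options is forbidden under the premises.

purge_cache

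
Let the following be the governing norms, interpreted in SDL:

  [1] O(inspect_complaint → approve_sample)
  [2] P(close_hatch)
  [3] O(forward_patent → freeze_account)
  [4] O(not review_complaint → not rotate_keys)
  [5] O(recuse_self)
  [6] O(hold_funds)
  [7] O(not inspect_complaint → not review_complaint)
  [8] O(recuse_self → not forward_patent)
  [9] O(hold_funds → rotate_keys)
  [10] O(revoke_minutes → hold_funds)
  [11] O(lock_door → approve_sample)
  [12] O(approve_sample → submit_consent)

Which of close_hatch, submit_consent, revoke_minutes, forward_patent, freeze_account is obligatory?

From premise 6 we have O(hold_funds).
Premise 9 is O(hold_funds → rotate_keys); since O(hold_funds), deontic closure gives O(rotate_keys).
Premise 4 is O(not review_complaint → not rotate_keys); contrapositively O(rotate_keys → review_complaint). Since O(rotate_keys) holds, K gives O(review_complaint).
The contrapositive of premise 7 (O(not inspect_complaint → not review_complaint)) is O(review_complaint → inspect_complaint), and O(review_complaint) is already established, so O(inspect_complaint).
Applying K to premise 1 (O(inspect_complaint → approve_sample)) and O(inspect_complaint) yields O(approve_sample).
From O(approve_sample) and premise 12, O(approve_sample → submit_consent), we obtain O(submit_consent).
So O(submit_consent) holds — submit_consent is obligatory. None of the other listed options is made obligatory by any chain of premises.

submit_consent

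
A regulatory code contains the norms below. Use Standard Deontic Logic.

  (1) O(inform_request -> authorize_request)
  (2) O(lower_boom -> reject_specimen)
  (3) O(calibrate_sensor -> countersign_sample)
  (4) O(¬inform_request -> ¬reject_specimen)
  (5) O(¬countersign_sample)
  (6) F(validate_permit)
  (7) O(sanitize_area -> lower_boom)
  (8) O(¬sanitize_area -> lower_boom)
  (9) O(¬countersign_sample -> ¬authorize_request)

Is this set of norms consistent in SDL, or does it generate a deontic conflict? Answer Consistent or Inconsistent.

Inconsistent

Premises 7 and 8 are O(sanitize_area -> lower_boom) and O(¬sanitize_area -> lower_boom); every ideal world satisfies sanitize_area or ¬sanitize_area, so in either case lower_boom holds — hence O(lower_boom).
Premise 2 is O(lower_boom -> reject_specimen); since O(lower_boom), deontic closure gives O(reject_specimen).
The contrapositive of premise 4 (O(¬inform_request -> ¬reject_specimen)) is O(reject_specimen -> inform_request), and O(reject_specimen) is already established, so O(inform_request).
Applying K to premise 1 (O(inform_request -> authorize_request)) and O(inform_request) yields O(authorize_request).
The contrapositive of premise 9 (O(¬countersign_sample -> ¬authorize_request)) is O(authorize_request -> countersign_sample), and O(authorize_request) is already established, so O(countersign_sample).
But premise 5 directly asserts O(¬countersign_sample).
We now have both O(countersign_sample) and O(¬countersign_sample) — countersign_sample is simultaneously obligatory and forbidden, violating the D-axiom.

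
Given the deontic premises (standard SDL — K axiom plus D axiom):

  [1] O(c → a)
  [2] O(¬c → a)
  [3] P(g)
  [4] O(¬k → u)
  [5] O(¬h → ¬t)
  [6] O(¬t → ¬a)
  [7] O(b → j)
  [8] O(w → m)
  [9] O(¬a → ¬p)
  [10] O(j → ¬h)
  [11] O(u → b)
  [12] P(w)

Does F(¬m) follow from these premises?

Premise 8 is O(w → m), but O(w) is not derivable from the premises (the permission P(w) asserts only ¬O(¬w), not O(w)), so it does not yield O(m).
No other premise forces O(m). An ideal world satisfying every premise can still have ¬m true, so F(¬m) is not derivable.

No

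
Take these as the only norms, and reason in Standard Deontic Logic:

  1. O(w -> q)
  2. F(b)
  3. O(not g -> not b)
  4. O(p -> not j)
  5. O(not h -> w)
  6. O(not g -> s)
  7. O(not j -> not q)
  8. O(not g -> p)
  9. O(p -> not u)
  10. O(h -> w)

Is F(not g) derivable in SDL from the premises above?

Premises 5 and 10 cover both cases: O(not h -> w) and O(h -> w). Since not h ∨ h is a tautology, O(w) follows.
Applying K to premise 1 (O(w -> q)) and O(w) yields O(q).
Premise 7, O(not j -> not q), contraposes to O(q -> j); with O(q) we get O(j).
Premise 4, O(p -> not j), contraposes to O(j -> not p); with O(j) we get O(not p).
The contrapositive of premise 8 (O(not g -> p)) is O(not p -> g), and O(not p) is already established, so O(g).
Premises 2, 3, 6, 9 do not contribute to this derivation.
So O(g) holds, i.e. F(not g). The claim follows.

Yes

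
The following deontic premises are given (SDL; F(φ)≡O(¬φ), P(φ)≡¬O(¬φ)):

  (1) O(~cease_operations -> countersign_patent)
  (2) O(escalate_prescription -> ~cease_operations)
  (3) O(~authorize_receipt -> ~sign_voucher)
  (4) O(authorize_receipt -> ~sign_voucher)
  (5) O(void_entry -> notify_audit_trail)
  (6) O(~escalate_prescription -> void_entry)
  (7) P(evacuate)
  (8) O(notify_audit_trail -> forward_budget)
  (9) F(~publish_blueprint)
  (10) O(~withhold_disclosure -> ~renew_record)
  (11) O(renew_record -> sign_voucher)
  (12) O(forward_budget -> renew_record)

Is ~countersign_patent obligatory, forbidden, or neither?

Forbidden

Premises 4 and 3 are O(authorize_receipt -> ~sign_voucher) and O(~authorize_receipt -> ~sign_voucher); every ideal world satisfies authorize_receipt or ~authorize_receipt, so in either case ~sign_voucher holds — hence O(~sign_voucher).
Premise 11 is O(renew_record -> sign_voucher); contrapositively O(~sign_voucher -> ~renew_record). Since O(~sign_voucher) holds, K gives O(~renew_record).
Premise 12 is O(forward_budget -> renew_record); contrapositively O(~renew_record -> ~forward_budget). Since O(~renew_record) holds, K gives O(~forward_budget).
Premise 8 is O(notify_audit_trail -> forward_budget); contrapositively O(~forward_budget -> ~notify_audit_trail). Since O(~forward_budget) holds, K gives O(~notify_audit_trail).
Premise 5, O(void_entry -> notify_audit_trail), contraposes to O(~notify_audit_trail -> ~void_entry); with O(~notify_audit_trail) we get O(~void_entry).
Premise 6, O(~escalate_prescription -> void_entry), contraposes to O(~void_entry -> escalate_prescription); with O(~void_entry) we get O(escalate_prescription).
Premise 2 is O(escalate_prescription -> ~cease_operations); since O(escalate_prescription), deontic closure gives O(~cease_operations).
Premise 1 is O(~cease_operations -> countersign_patent); since O(~cease_operations), deontic closure gives O(countersign_patent).
Premises 7, 9, 10 do not contribute to this derivation.
Thus O(countersign_patent), which is F(~countersign_patent): ~countersign_patent is forbidden.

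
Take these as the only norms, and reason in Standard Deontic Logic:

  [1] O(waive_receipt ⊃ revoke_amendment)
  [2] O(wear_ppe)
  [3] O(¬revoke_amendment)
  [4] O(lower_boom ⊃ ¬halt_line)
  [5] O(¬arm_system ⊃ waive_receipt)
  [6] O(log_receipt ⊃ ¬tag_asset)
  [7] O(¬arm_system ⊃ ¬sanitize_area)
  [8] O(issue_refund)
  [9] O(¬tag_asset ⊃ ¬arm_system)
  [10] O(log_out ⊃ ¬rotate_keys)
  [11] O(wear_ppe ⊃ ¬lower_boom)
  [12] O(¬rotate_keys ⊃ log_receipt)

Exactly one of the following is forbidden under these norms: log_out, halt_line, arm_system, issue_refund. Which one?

Premise 3 gives O(¬revoke_amendment).
Premise 1, O(waive_receipt ⊃ revoke_amendment), contraposes to O(¬revoke_amendment ⊃ ¬waive_receipt); with O(¬revoke_amendment) we get O(¬waive_receipt).
The contrapositive of premise 5 (O(¬arm_system ⊃ waive_receipt)) is O(¬waive_receipt ⊃ arm_system), and O(¬waive_receipt) is already established, so O(arm_system).
The contrapositive of premise 9 (O(¬tag_asset ⊃ ¬arm_system)) is O(arm_system ⊃ tag_asset), and O(arm_system) is already established, so O(tag_asset).
Premise 6, O(log_receipt ⊃ ¬tag_asset), contraposes to O(tag_asset ⊃ ¬log_receipt); with O(tag_asset) we get O(¬log_receipt).
The contrapositive of premise 12 (O(¬rotate_keys ⊃ log_receipt)) is O(¬log_receipt ⊃ rotate_keys), and O(¬log_receipt) is already established, so O(rotate_keys).
The contrapositive of premise 10 (O(log_out ⊃ ¬rotate_keys)) is O(rotate_keys ⊃ ¬log_out), and O(rotate_keys) is already established, so O(¬log_out).
So O(¬log_out) holds, i.e. log_out is forbidden. None of the other listed options is forbidden under the premises.

log_out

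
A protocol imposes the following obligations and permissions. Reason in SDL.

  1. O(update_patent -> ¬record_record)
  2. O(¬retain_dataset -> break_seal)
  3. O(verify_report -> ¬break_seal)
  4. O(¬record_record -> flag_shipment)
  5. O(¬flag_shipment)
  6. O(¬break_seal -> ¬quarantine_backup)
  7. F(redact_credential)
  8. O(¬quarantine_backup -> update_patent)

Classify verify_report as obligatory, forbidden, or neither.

Forbidden

Premise 5 states O(¬flag_shipment) outright.
Premise 4, O(¬record_record -> flag_shipment), contraposes to O(¬flag_shipment -> record_record); with O(¬flag_shipment) we get O(record_record).
Premise 1, O(update_patent -> ¬record_record), contraposes to O(record_record -> ¬update_patent); with O(record_record) we get O(¬update_patent).
Premise 8, O(¬quarantine_backup -> update_patent), contraposes to O(¬update_patent -> quarantine_backup); with O(¬update_patent) we get O(quarantine_backup).
Premise 6 is O(¬break_seal -> ¬quarantine_backup); contrapositively O(quarantine_backup -> break_seal). Since O(quarantine_backup) holds, K gives O(break_seal).
The contrapositive of premise 3 (O(verify_report -> ¬break_seal)) is O(break_seal -> ¬verify_report), and O(break_seal) is already established, so O(¬verify_report).
Premises 2, 7 do not contribute to this derivation.
Thus O(¬verify_report), which is F(verify_report): verify_report is forbidden.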